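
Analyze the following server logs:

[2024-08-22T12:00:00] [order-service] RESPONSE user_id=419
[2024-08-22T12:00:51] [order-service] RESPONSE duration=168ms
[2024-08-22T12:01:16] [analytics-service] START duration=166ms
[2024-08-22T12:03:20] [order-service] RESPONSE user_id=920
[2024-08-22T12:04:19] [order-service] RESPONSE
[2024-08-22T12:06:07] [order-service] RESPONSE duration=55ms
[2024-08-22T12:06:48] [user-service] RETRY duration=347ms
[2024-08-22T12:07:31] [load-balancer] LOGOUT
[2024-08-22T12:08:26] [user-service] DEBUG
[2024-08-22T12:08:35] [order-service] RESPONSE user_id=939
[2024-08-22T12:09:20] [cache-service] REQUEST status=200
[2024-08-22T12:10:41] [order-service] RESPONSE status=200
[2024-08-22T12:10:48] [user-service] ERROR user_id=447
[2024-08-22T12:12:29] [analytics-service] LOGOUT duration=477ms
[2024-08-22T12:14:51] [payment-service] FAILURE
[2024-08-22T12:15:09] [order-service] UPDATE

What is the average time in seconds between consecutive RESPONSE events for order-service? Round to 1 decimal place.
106.8

To calculate average interval:

1. Find all RESPONSE events for order-service in order
2. Calculate time gaps between consecutive events
3. Compute mean of gaps: 641 / 6 = 106.8 seconds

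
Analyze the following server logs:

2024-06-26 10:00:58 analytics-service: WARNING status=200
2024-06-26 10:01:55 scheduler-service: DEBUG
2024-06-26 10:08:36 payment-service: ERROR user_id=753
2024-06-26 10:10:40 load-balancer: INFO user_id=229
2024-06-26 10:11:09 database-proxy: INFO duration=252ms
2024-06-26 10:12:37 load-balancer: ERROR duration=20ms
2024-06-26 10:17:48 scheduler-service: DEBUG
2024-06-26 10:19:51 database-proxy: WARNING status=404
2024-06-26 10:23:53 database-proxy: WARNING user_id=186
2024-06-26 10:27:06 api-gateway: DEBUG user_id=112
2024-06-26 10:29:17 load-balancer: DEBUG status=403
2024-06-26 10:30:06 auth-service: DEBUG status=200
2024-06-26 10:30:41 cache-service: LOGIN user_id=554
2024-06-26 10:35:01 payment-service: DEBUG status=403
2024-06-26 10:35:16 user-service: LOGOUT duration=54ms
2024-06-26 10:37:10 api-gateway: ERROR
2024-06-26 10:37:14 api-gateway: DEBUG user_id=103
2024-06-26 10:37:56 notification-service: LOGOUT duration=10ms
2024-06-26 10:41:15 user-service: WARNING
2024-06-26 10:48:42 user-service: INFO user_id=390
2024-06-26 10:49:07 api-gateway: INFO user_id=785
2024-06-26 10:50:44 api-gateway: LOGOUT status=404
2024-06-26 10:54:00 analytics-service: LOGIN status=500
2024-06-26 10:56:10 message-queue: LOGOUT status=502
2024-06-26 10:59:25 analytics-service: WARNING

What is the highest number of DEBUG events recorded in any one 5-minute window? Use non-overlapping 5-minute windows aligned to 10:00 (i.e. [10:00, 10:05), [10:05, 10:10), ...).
2

To find the burst window:

1. Divide the log period into non-overlapping 5-minute windows starting at 10:00
2. Count DEBUG events in each window
3. Find the window with maximum count
4. Maximum events in a window: 2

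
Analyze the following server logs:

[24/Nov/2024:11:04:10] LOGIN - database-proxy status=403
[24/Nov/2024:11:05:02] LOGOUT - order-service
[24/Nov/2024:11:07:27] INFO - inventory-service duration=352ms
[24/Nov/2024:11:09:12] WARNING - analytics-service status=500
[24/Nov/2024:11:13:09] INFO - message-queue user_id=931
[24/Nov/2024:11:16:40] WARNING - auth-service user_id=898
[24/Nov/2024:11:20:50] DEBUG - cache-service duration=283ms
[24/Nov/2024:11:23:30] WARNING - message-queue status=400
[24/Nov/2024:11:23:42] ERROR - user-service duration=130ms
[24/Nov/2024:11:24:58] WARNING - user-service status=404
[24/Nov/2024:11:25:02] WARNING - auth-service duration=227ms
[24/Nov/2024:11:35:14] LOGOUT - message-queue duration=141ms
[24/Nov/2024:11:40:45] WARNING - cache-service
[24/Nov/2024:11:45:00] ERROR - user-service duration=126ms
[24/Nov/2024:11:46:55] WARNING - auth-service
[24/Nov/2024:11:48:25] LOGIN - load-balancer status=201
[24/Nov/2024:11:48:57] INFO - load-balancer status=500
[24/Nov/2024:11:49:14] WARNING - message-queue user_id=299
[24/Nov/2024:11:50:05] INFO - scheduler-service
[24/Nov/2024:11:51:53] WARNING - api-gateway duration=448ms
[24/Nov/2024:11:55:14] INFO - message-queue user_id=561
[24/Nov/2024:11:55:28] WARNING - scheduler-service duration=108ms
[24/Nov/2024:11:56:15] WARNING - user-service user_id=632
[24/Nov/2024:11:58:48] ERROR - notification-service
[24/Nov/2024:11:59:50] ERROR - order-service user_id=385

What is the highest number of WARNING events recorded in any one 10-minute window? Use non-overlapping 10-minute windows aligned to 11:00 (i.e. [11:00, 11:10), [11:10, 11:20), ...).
3

To find the burst window:

1. Divide the log period into non-overlapping 10-minute windows starting at 11:00
2. Count WARNING events in each window
3. Find the window with maximum count
4. Maximum events in a window: 3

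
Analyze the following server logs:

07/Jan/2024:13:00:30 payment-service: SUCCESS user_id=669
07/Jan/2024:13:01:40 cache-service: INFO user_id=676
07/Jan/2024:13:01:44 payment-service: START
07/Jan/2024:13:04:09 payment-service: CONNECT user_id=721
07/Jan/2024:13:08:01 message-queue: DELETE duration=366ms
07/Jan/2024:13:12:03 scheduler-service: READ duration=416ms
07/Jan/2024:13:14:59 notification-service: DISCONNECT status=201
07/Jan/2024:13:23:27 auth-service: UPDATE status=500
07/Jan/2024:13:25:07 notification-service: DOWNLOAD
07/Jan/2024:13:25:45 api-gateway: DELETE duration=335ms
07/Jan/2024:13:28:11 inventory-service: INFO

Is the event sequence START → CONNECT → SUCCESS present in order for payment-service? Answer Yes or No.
No

To verify sequence order:

1. Find all events in sequence START → CONNECT → SUCCESS for payment-service
2. Extract their timestamps
3. Check if timestamps are in ascending order
4. Result: No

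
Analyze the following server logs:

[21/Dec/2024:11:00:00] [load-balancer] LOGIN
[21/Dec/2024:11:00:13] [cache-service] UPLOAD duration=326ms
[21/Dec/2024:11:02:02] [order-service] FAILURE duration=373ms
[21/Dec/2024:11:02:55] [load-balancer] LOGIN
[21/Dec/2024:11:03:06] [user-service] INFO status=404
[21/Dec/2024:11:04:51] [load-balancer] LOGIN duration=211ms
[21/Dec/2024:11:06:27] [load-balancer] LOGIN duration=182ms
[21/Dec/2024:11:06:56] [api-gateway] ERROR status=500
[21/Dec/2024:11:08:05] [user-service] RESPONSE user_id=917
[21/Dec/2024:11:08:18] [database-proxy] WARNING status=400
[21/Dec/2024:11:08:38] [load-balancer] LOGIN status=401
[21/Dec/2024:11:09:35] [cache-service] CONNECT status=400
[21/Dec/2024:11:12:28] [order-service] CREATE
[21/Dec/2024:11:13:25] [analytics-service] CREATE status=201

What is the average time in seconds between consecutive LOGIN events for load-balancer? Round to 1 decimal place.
129.5

To calculate average interval:

1. Find all LOGIN events for load-balancer in order
2. Calculate time gaps between consecutive events
3. Compute mean of gaps: 518 / 4 = 129.5 seconds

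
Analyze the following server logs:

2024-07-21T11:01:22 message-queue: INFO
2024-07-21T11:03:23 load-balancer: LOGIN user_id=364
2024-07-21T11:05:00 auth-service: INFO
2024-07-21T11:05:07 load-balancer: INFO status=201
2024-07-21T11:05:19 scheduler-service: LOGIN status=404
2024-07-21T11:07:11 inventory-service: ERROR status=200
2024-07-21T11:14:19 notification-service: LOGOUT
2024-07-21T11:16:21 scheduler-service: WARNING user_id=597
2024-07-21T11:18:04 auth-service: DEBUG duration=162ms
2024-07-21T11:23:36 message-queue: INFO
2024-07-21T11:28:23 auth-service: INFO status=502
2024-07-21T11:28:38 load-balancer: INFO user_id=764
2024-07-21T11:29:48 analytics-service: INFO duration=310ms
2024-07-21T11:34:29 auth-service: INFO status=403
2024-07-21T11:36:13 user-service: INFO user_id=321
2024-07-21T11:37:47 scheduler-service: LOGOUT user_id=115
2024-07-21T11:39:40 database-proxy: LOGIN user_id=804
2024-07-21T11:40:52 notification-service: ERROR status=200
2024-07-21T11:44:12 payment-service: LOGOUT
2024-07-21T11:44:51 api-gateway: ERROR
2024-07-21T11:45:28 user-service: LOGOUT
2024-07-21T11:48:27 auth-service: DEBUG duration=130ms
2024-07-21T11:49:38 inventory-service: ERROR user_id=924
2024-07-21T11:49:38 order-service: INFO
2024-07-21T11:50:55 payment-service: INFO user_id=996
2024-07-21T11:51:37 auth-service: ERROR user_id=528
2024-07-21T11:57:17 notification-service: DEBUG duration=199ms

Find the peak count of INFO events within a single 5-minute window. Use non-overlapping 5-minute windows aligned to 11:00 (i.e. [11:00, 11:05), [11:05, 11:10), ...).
3

To find the burst window:

1. Divide the log period into non-overlapping 5-minute windows starting at 11:00
2. Count INFO events in each window
3. Find the window with maximum count
4. Maximum events in a window: 3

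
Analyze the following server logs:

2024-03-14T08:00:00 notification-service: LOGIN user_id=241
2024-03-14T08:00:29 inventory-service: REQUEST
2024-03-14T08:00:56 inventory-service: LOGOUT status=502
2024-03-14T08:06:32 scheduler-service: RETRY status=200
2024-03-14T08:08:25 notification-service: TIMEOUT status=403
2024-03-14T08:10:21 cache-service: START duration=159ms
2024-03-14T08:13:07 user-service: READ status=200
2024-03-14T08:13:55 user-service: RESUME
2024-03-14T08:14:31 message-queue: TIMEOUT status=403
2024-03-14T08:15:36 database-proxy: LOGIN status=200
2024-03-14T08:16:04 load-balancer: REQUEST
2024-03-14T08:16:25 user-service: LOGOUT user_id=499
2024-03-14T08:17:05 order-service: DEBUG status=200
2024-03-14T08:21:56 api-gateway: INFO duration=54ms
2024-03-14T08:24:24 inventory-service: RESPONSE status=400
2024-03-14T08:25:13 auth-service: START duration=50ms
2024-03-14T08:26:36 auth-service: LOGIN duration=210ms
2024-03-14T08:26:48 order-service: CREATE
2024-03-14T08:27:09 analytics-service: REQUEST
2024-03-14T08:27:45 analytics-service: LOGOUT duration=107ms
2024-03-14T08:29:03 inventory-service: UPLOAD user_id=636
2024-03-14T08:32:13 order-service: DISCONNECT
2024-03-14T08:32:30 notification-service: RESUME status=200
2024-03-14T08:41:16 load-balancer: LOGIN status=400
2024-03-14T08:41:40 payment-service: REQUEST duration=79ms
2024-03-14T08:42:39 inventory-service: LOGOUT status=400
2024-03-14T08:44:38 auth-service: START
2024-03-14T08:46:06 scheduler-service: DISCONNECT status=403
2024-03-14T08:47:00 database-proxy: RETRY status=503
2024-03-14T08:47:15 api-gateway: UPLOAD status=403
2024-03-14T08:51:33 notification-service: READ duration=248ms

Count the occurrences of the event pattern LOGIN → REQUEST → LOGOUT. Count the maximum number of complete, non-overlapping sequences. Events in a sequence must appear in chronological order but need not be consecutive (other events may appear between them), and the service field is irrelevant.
4

To count sequences:

1. Look for pattern: LOGIN → REQUEST → LOGOUT
2. Greedily scan the log in chronological order, matching each sequence element in turn (ignoring service)
3. Each time the full pattern completes, increment the count and restart matching from the next event
4. Complete non-overlapping sequences found: 4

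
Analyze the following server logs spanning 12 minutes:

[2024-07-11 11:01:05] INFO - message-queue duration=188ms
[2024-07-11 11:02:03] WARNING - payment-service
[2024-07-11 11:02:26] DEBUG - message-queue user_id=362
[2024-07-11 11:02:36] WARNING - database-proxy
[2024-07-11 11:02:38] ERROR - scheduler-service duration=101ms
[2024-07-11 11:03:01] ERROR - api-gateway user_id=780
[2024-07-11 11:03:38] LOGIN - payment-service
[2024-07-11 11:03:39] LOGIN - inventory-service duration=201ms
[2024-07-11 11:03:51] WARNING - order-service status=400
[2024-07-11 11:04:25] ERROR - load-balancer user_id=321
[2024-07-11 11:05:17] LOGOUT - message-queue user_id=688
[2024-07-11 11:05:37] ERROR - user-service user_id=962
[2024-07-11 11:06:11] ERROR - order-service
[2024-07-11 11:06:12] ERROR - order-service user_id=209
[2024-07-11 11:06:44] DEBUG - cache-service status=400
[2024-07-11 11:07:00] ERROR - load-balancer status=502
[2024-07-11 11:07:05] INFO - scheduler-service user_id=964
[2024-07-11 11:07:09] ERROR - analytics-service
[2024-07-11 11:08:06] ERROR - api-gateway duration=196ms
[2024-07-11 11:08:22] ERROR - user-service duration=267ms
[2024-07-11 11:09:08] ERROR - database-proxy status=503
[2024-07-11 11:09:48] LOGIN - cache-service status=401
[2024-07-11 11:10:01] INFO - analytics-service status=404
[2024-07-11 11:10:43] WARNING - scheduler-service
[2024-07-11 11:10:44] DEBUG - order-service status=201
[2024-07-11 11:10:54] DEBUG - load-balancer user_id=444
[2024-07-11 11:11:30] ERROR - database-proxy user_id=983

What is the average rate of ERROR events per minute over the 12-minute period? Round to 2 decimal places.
1.0

To calculate the rate:

1. Count total ERROR events: 12
2. Total time period: 12 minutes
3. Rate = 12 / 12 = 1.0 events per minute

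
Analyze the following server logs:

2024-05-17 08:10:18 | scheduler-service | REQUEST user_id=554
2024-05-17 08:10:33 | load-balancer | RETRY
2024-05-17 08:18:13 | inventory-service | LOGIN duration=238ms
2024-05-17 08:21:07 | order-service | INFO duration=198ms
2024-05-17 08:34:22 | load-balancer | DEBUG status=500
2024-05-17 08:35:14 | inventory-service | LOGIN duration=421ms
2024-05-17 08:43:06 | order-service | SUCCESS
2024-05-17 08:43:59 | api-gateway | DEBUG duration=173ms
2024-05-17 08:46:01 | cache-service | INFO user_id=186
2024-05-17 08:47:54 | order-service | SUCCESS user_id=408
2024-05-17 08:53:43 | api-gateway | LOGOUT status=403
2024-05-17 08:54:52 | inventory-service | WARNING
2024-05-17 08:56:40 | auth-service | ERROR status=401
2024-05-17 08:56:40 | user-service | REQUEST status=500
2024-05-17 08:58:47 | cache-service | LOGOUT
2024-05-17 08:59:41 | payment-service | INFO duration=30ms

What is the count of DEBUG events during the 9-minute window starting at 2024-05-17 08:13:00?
0

To count events in the time window:

1. Window boundaries: 2024-05-17 08:13:00 to 2024-05-17 08:22:00
2. Filter for DEBUG events within this window
3. Count matching events: 0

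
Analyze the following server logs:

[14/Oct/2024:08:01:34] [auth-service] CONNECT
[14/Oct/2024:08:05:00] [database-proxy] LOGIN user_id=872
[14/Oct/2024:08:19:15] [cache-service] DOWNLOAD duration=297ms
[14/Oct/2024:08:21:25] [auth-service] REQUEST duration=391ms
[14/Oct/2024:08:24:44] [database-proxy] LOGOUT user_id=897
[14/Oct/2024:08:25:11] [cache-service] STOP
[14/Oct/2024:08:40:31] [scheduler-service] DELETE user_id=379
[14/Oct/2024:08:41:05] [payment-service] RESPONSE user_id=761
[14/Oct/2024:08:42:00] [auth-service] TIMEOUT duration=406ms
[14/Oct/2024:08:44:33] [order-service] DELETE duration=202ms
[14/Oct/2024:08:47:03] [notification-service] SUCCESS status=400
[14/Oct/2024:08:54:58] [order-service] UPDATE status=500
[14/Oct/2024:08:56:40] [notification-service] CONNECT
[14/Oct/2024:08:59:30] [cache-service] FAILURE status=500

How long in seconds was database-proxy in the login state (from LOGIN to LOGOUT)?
1184

To calculate state duration:

1. Find LOGIN event for database-proxy: 14/Oct/2024:08:05:00
2. Find LOGOUT event for database-proxy: 14/Oct/2024:08:24:44
3. Calculate duration: 14/Oct/2024:08:24:44 - 14/Oct/2024:08:05:00 = 1184 seconds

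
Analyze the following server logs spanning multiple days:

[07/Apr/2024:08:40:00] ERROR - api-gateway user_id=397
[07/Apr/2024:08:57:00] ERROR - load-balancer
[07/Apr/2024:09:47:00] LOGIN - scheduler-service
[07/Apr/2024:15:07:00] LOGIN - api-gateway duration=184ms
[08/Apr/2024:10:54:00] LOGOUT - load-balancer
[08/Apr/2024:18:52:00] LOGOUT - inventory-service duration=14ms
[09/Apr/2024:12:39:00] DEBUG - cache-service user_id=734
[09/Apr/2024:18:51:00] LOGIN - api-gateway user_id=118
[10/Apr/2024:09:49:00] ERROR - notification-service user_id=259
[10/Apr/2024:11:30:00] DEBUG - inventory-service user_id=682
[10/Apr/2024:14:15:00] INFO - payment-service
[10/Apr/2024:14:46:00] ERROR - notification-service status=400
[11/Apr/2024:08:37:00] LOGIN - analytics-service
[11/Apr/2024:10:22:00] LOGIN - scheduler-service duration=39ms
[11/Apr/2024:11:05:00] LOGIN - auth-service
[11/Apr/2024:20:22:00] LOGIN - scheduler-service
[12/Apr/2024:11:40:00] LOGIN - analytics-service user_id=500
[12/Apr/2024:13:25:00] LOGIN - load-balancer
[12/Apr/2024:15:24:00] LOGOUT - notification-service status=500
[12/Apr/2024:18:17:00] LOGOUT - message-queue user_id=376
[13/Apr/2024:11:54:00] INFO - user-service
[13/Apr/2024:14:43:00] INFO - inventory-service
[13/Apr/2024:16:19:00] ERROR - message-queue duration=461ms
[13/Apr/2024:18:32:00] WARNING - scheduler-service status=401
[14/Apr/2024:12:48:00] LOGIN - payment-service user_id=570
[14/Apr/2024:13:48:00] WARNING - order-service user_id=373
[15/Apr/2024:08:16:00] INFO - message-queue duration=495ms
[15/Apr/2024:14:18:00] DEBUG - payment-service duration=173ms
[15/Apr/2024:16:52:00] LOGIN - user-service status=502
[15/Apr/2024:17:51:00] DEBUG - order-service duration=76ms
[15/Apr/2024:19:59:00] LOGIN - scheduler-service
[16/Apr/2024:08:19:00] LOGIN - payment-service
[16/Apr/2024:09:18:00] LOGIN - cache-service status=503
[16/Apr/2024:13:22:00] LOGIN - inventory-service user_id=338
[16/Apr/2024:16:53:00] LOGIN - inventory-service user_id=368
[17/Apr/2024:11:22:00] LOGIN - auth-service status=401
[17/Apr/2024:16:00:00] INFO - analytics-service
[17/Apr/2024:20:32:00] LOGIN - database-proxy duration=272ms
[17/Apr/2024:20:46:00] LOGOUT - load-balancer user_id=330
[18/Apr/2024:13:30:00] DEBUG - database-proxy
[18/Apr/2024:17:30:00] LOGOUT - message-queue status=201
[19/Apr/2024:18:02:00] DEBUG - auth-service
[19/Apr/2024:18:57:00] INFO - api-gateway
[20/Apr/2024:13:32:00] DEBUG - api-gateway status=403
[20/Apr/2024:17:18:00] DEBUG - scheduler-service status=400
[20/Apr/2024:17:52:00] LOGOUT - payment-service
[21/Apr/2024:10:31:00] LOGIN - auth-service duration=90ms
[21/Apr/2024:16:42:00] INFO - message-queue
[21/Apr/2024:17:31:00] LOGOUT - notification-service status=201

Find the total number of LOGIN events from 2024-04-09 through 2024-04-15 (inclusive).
10

To filter by date range:

1. Date range: 2024-04-09 through 2024-04-15, both dates inclusive
2. Filter for LOGIN events whose date falls in this range
3. Count matching events: 10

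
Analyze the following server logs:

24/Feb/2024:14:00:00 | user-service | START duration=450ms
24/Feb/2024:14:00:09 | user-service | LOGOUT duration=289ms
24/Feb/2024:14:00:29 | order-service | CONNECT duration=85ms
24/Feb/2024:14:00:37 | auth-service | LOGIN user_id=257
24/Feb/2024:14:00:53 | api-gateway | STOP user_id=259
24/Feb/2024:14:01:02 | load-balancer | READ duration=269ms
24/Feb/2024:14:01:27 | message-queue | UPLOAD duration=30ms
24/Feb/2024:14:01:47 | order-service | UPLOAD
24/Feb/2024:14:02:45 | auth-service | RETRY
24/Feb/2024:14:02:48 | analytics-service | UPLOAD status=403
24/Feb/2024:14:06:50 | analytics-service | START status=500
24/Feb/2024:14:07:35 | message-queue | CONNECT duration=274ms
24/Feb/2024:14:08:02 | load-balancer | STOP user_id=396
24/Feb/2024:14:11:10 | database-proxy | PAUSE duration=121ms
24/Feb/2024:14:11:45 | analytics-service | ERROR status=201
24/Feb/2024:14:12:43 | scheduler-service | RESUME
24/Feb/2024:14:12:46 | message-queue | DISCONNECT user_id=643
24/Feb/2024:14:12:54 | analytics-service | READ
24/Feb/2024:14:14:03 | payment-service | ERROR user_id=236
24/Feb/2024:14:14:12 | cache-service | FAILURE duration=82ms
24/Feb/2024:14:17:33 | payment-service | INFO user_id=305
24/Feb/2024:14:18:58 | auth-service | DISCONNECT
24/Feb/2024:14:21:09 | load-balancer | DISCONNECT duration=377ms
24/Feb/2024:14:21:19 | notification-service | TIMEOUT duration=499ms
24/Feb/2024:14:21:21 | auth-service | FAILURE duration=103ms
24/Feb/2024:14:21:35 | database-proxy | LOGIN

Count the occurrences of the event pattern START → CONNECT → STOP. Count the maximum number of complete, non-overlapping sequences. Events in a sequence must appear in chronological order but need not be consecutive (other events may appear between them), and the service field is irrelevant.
2

To count sequences:

1. Look for pattern: START → CONNECT → STOP
2. Greedily scan the log in chronological order, matching each sequence element in turn (ignoring service)
3. Each time the full pattern completes, increment the count and restart matching from the next event
4. Complete non-overlapping sequences found: 2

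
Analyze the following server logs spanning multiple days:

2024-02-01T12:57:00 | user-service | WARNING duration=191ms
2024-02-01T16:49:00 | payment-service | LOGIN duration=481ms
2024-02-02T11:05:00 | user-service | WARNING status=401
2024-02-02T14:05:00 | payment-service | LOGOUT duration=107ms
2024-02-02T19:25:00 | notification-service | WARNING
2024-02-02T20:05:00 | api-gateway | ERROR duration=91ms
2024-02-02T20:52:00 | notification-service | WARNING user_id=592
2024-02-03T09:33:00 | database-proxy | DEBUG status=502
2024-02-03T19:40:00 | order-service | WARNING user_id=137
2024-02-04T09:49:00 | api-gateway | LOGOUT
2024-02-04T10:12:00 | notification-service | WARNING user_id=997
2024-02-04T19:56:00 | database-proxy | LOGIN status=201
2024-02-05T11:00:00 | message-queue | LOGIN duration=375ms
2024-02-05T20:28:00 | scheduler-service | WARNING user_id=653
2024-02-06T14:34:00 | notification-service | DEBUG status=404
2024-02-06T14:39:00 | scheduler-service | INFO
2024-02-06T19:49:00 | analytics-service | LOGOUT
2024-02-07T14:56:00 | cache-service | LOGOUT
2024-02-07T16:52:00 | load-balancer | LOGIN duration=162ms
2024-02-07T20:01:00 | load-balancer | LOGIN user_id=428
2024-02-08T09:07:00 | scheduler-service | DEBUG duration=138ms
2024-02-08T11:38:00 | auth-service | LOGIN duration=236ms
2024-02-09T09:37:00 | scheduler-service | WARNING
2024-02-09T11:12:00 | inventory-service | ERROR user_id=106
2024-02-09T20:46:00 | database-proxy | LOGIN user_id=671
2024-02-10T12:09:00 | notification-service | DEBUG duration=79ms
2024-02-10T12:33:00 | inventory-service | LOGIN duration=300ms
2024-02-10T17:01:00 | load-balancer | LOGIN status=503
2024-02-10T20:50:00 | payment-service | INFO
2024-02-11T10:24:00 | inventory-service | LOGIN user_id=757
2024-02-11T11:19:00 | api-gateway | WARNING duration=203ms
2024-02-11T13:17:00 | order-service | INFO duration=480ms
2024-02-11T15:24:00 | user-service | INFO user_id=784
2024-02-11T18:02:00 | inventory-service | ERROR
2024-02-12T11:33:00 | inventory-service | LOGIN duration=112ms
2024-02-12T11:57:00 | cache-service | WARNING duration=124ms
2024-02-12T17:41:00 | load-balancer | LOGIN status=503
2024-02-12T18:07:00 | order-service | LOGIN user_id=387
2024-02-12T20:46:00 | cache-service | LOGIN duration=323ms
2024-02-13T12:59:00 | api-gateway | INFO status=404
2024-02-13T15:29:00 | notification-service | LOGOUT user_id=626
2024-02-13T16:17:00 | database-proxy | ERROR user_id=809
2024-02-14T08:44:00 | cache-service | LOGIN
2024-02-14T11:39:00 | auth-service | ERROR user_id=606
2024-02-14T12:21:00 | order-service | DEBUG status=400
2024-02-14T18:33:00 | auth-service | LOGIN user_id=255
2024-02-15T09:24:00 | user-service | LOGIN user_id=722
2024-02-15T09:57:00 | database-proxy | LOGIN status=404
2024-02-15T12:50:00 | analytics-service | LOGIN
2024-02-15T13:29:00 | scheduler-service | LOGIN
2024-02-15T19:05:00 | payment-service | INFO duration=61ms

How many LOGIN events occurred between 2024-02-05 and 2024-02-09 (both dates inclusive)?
5

To filter by date range:

1. Date range: 2024-02-05 through 2024-02-09, both dates inclusive
2. Filter for LOGIN events whose date falls in this range
3. Count matching events: 5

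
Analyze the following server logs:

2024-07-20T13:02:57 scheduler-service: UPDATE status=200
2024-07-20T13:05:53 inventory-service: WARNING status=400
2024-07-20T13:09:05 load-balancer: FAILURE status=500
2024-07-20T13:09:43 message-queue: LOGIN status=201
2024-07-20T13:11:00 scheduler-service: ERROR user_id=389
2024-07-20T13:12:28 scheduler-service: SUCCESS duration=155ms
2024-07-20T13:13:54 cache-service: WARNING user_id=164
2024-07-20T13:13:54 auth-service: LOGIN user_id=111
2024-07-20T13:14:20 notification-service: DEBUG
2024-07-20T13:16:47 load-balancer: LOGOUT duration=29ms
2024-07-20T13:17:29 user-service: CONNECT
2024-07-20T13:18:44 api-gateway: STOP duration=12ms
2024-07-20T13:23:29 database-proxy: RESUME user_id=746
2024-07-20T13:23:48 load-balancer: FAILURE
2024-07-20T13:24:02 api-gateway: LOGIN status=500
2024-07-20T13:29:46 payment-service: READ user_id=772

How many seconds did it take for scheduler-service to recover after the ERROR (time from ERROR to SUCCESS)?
88

To calculate recovery time:

1. Find ERROR event for scheduler-service: 2024-07-20T13:11:00
2. Find next SUCCESS event for scheduler-service: 2024-07-20T13:12:28
3. Recovery time: 2024-07-20T13:12:28 - 2024-07-20T13:11:00 = 88 seconds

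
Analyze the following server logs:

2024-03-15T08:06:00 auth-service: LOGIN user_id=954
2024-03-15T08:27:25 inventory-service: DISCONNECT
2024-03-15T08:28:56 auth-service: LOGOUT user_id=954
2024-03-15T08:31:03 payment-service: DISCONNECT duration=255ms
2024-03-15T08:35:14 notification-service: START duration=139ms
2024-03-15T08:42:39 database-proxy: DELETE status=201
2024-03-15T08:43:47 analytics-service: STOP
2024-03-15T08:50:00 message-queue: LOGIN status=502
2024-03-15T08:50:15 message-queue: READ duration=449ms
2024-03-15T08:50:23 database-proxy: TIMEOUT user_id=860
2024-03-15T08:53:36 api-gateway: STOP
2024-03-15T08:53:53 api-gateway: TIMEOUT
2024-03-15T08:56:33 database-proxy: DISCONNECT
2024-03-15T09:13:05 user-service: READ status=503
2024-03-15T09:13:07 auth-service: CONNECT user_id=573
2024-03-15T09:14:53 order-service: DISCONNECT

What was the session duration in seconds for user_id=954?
1376

To calculate session duration:

1. Find LOGIN event for user_id=954: 2024-03-15T08:06:00
2. Find LOGOUT event for user_id=954: 2024-03-15T08:28:56
3. Session duration: 2024-03-15T08:28:56 - 2024-03-15T08:06:00 = 1376 seconds (22 minutes)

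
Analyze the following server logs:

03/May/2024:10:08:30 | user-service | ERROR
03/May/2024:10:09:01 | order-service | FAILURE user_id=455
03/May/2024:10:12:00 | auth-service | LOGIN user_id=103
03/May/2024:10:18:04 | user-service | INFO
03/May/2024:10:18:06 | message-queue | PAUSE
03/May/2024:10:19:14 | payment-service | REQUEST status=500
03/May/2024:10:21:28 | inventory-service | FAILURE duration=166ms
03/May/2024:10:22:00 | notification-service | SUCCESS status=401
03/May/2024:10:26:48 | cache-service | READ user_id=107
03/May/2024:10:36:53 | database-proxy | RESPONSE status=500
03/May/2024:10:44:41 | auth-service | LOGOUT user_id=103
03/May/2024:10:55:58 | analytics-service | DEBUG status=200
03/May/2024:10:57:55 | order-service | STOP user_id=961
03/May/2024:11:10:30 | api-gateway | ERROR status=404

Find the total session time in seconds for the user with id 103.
1961

To calculate session duration:

1. Find LOGIN event for user_id=103: 03/May/2024:10:12:00
2. Find LOGOUT event for user_id=103: 03/May/2024:10:44:41
3. Session duration: 03/May/2024:10:44:41 - 03/May/2024:10:12:00 = 1961 seconds (32 minutes)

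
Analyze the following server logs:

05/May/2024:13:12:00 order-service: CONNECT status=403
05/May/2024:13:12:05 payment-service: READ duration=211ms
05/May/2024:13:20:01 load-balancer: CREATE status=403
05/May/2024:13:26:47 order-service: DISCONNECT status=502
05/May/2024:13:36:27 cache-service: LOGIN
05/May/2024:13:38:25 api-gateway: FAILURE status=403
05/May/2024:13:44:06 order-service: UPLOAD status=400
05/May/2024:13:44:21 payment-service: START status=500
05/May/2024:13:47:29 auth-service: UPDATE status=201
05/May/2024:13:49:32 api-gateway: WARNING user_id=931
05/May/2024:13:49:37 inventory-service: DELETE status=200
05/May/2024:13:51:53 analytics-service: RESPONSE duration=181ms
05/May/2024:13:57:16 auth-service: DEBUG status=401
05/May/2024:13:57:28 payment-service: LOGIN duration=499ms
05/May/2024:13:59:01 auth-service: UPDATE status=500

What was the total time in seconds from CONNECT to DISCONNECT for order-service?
887

To calculate state duration:

1. Find CONNECT event for order-service: 05/May/2024:13:12:00
2. Find DISCONNECT event for order-service: 05/May/2024:13:26:47
3. Calculate duration: 05/May/2024:13:26:47 - 05/May/2024:13:12:00 = 887 seconds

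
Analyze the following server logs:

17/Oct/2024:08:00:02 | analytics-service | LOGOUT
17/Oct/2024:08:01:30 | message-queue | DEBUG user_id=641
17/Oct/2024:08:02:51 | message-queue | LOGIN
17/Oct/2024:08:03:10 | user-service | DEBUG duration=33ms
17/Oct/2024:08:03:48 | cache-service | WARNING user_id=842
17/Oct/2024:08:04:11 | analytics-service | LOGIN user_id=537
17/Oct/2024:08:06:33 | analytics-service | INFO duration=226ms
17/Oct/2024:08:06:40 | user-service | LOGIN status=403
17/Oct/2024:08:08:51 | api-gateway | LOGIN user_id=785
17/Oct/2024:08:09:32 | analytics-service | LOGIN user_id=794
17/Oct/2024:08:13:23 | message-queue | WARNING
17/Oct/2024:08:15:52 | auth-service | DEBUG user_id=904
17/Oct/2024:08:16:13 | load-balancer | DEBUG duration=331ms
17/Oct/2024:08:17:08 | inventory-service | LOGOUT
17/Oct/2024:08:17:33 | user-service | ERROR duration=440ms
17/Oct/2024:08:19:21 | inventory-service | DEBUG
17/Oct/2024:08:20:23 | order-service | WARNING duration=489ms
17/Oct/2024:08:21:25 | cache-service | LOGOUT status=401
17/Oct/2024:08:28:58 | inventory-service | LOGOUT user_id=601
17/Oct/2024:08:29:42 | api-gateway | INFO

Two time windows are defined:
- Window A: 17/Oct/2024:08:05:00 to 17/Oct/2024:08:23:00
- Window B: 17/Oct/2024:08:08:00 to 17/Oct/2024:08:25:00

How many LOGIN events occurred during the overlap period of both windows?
2

To find overlap events:

1. Window A: 17/Oct/2024:08:05:00 to 17/Oct/2024:08:23:00
2. Window B: 17/Oct/2024:08:08:00 to 17/Oct/2024:08:25:00
3. Overlap period: 17/Oct/2024:08:08:00 to 17/Oct/2024:08:23:00
4. Count LOGIN events in overlap: 2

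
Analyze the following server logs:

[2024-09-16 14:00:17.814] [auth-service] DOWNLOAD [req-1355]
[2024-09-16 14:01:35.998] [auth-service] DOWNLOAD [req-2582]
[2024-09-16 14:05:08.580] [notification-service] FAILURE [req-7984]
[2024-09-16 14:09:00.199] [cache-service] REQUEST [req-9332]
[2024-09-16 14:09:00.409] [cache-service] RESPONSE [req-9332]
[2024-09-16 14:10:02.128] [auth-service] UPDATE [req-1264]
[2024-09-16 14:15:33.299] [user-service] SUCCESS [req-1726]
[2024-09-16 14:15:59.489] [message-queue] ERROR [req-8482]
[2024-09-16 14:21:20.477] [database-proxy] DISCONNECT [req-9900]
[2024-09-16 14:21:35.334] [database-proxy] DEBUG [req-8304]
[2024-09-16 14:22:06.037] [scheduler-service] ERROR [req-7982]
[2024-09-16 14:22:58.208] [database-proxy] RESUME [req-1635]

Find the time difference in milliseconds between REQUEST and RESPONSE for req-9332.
210

To calculate latency:

1. Find REQUEST with id req-9332: 2024-09-16 14:09:00.199
2. Find RESPONSE with id req-9332: 2024-09-16 14:09:00.409
3. Latency: 2024-09-16 14:09:00.409 - 2024-09-16 14:09:00.199 = 210ms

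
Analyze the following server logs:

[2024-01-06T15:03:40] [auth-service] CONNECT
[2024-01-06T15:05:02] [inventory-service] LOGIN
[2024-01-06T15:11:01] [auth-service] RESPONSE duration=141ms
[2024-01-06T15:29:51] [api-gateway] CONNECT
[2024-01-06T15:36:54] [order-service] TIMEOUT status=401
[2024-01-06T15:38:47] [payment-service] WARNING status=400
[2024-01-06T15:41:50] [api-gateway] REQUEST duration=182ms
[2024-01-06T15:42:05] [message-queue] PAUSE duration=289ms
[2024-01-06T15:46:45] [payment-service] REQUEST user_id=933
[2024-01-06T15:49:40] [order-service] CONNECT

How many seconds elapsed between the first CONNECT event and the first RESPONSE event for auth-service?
441

To find the time between events:

1. Locate the first CONNECT event for auth-service: 2024-01-06T15:03:40
2. Locate the first RESPONSE event for auth-service: 2024-01-06T15:11:01
3. Calculate the difference: 2024-01-06T15:11:01 - 2024-01-06T15:03:40 = 441 seconds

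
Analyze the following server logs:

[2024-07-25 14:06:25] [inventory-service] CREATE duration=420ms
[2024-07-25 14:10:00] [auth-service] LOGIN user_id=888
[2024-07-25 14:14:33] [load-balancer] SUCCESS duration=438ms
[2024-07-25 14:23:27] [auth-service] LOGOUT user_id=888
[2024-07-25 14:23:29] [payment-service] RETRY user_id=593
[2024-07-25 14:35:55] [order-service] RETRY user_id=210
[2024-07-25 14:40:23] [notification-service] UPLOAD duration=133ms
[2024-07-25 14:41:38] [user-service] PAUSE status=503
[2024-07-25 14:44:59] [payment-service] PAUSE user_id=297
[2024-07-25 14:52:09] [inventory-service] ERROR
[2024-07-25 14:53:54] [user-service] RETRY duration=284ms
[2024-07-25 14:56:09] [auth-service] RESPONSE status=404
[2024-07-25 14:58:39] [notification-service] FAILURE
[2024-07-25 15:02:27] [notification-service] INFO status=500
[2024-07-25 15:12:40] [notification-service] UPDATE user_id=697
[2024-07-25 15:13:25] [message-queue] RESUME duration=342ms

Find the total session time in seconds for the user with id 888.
807

To calculate session duration:

1. Find LOGIN event for user_id=888: 2024-07-25 14:10:00
2. Find LOGOUT event for user_id=888: 2024-07-25 14:23:27
3. Session duration: 2024-07-25 14:23:27 - 2024-07-25 14:10:00 = 807 seconds (13 minutes)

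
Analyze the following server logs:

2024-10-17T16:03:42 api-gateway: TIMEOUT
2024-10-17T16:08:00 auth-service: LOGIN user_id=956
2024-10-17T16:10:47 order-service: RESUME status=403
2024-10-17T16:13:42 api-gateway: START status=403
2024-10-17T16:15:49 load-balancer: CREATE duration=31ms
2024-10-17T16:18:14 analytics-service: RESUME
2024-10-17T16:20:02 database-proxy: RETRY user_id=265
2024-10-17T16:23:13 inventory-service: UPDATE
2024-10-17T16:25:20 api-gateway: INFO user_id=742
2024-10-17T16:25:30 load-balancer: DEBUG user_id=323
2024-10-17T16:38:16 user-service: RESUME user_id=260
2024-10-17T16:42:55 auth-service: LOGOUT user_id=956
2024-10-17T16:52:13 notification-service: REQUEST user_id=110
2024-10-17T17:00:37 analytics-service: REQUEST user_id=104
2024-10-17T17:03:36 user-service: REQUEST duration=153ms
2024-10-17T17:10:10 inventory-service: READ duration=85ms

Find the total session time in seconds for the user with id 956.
2095

To calculate session duration:

1. Find LOGIN event for user_id=956: 2024-10-17T16:08:00
2. Find LOGOUT event for user_id=956: 2024-10-17T16:42:55
3. Session duration: 2024-10-17T16:42:55 - 2024-10-17T16:08:00 = 2095 seconds (34 minutes)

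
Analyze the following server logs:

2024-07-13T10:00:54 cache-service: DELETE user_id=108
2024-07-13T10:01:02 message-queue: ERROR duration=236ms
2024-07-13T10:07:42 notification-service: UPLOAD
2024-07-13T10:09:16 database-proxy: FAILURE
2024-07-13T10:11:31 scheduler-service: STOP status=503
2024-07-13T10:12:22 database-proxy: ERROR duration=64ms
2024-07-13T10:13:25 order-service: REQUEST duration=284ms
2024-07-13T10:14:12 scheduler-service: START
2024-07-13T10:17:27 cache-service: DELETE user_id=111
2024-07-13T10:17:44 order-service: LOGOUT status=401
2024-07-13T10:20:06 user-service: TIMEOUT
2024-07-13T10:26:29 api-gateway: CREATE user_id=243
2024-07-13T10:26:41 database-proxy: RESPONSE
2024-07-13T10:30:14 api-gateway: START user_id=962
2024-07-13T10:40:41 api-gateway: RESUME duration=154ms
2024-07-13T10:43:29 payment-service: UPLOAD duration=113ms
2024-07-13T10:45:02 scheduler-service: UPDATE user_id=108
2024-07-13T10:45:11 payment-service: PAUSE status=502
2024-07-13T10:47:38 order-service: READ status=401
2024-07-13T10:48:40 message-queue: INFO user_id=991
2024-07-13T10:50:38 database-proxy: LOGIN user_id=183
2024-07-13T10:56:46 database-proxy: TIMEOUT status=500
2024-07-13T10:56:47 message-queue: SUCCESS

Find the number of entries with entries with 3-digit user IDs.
7

To find matching entries:

1. Pattern to match: entries with 3-digit user IDs
2. Scan each log entry for the pattern
3. Count matches: 7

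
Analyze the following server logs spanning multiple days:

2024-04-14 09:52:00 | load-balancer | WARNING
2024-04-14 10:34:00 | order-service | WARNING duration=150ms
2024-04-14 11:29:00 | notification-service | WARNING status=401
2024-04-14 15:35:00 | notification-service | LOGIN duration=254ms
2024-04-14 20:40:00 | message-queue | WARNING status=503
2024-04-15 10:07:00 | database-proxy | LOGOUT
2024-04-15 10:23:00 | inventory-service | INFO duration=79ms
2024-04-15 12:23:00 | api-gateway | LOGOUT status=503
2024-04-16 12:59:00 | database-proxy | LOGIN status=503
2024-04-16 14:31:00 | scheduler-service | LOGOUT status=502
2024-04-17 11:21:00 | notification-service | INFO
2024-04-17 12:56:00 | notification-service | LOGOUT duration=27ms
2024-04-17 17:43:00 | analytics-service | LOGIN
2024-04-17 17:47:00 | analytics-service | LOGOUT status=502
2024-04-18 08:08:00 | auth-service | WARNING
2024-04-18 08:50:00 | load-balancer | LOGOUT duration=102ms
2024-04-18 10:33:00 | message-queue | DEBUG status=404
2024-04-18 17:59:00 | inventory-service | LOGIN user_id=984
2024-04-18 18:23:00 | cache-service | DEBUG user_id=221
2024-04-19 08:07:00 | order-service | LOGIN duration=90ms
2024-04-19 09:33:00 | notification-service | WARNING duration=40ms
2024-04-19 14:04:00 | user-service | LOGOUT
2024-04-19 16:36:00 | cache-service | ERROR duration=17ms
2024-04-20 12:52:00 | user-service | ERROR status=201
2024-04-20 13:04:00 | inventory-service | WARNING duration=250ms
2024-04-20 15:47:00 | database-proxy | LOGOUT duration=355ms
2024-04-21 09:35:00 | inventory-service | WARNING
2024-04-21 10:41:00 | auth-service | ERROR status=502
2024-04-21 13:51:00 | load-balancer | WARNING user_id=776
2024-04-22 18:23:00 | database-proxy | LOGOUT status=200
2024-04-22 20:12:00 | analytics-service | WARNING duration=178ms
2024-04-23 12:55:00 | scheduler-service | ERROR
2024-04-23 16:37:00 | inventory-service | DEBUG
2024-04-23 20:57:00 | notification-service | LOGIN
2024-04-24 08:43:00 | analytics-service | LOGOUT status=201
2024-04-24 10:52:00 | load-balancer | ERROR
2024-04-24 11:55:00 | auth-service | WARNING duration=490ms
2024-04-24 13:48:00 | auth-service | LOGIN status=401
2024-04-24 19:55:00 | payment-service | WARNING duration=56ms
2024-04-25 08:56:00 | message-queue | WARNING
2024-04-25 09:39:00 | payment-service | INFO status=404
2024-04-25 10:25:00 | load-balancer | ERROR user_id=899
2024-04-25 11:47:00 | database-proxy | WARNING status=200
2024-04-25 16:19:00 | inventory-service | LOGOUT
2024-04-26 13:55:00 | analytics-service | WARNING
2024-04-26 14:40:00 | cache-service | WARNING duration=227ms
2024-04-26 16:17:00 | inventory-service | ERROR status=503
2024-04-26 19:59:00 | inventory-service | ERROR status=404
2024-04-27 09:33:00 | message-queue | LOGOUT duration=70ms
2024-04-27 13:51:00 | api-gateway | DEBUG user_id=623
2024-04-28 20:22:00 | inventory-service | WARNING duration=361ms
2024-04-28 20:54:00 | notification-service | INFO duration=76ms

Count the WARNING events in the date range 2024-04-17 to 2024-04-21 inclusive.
5

To filter by date range:

1. Date range: 2024-04-17 through 2024-04-21, both dates inclusive
2. Filter for WARNING events whose date falls in this range
3. Count matching events: 5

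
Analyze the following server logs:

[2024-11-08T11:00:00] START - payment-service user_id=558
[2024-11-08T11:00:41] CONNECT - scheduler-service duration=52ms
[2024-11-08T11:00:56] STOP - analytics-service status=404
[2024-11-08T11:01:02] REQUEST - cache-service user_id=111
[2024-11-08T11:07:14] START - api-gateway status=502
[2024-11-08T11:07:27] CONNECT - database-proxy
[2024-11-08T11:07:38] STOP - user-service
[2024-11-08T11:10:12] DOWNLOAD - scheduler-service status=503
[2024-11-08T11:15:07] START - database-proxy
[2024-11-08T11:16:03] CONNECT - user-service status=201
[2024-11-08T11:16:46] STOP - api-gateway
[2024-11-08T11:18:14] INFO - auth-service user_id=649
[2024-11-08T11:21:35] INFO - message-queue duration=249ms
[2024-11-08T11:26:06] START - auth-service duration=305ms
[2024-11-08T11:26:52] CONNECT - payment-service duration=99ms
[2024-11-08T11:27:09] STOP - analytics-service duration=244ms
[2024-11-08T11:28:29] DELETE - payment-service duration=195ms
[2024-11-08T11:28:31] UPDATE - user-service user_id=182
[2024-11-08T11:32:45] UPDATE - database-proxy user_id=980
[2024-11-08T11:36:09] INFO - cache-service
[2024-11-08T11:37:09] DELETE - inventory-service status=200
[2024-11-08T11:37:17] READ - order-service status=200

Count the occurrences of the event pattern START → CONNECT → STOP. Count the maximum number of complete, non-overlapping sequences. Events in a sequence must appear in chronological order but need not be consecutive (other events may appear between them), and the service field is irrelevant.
4

To count sequences:

1. Look for pattern: START → CONNECT → STOP
2. Greedily scan the log in chronological order, matching each sequence element in turn (ignoring service)
3. Each time the full pattern completes, increment the count and restart matching from the next event
4. Complete non-overlapping sequences found: 4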